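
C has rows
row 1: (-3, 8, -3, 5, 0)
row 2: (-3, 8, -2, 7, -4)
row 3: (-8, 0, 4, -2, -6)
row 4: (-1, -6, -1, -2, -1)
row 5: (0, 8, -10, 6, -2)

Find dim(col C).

Row reduce to echelon form.
R2 ← R2 − R1: [0, 0, 1, 2, -4]
R3 ← R3 − (8/3)·R1: [0, -64/3, 12, -46/3, -6]
R4 ← R4 − (1/3)·R1: [0, -26/3, 0, -11/3, -1]
Swap R2 ↔ R3
R4 ← R4 − (13/32)·R2: [0, 0, -39/8, 41/16, 23/16]
R5 ← R5 + (3/8)·R2: [0, 0, -11/2, 1/4, -17/4]
R4 ← R4 + (39/8)·R3: [0, 0, 0, 197/16, -289/16]
R5 ← R5 + (11/2)·R3: [0, 0, 0, 45/4, -105/4]
R5 ← R5 − (180/197)·R4: [0, 0, 0, 0, -1920/197]
Echelon form has 5 nonzero rows, so rank(C) = 5.
The column space has dimension equal to the rank: 5.

5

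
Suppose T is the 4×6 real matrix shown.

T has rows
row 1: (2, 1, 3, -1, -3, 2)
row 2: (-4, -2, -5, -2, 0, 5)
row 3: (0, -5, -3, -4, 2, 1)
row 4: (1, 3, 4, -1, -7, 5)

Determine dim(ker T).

2

Row reduce to echelon form.
R2 ← R2 + (2)·R1: [0, 0, 1, -4, -6, 9]
R4 ← R4 − (1/2)·R1: [0, 5/2, 5/2, -1/2, -11/2, 4]
Swap R2 ↔ R3
R4 ← R4 + (1/2)·R2: [0, 0, 1, -5/2, -9/2, 9/2]
R4 ← R4 − R3: [0, 0, 0, 3/2, 3/2, -9/2]
4 nonzero rows, so rank(T) = 4.
T has 6 columns; by rank–nullity, nullity = 6 − 4 = 2.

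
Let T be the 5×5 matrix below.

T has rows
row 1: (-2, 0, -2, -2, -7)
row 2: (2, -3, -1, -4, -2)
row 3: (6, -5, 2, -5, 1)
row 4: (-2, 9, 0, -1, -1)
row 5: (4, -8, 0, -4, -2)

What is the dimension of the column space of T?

4

Row reduce to echelon form.
R2 ← R2 + R1: [0, -3, -3, -6, -9]
R3 ← R3 + (3)·R1: [0, -5, -4, -11, -20]
R4 ← R4 − R1: [0, 9, 2, 1, 6]
R5 ← R5 + (2)·R1: [0, -8, -4, -8, -16]
R3 ← R3 − (5/3)·R2: [0, 0, 1, -1, -5]
R4 ← R4 + (3)·R2: [0, 0, -7, -17, -21]
R5 ← R5 − (8/3)·R2: [0, 0, 4, 8, 8]
R4 ← R4 + (7)·R3: [0, 0, 0, -24, -56]
R5 ← R5 − (4)·R3: [0, 0, 0, 12, 28]
R5 ← R5 + (1/2)·R4: [0, 0, 0, 0, 0]
Echelon form has 4 nonzero rows, so rank(T) = 4.
The column space has dimension equal to the rank: 4.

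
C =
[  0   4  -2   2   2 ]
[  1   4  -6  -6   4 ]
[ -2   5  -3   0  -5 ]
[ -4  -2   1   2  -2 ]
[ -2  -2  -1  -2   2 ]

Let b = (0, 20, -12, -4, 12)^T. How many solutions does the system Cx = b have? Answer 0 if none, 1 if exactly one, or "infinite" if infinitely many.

Row reduce the augmented matrix [C | b].
Swap R1 ↔ R2
R3 ← R3 + (2)·R1: [0, 13, -15, -12, 3, 28]
R4 ← R4 + (4)·R1: [0, 14, -23, -22, 14, 76]
R5 ← R5 + (2)·R1: [0, 6, -13, -14, 10, 52]
R3 ← R3 − (13/4)·R2: [0, 0, -17/2, -37/2, -7/2, 28]
R4 ← R4 − (7/2)·R2: [0, 0, -16, -29, 7, 76]
R5 ← R5 − (3/2)·R2: [0, 0, -10, -17, 7, 52]
R4 ← R4 − (32/17)·R3: [0, 0, 0, 99/17, 231/17, 396/17]
R5 ← R5 − (20/17)·R3: [0, 0, 0, 81/17, 189/17, 324/17]
R5 ← R5 − (9/11)·R4: [0, 0, 0, 0, 0, 0]
The echelon form has 4 nonzero rows, and every pivot lies in the first 5 columns, so rank(C) = rank([C|b]) = 4.
The system is consistent.
rank = 4 < 5 unknowns, so there are infinitely many solutions.

infinite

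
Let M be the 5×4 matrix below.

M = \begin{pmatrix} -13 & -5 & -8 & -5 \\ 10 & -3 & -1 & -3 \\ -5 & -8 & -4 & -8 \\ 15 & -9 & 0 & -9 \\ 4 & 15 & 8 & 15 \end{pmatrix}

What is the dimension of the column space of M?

Row reduce to echelon form.
R2 ← R2 + (10/13)·R1: [0, -89/13, -93/13, -89/13]
R3 ← R3 − (5/13)·R1: [0, -79/13, -12/13, -79/13]
R4 ← R4 + (15/13)·R1: [0, -192/13, -120/13, -192/13]
R5 ← R5 + (4/13)·R1: [0, 175/13, 72/13, 175/13]
R3 ← R3 − (79/89)·R2: [0, 0, 483/89, 0]
R4 ← R4 − (192/89)·R2: [0, 0, 552/89, 0]
R5 ← R5 + (175/89)·R2: [0, 0, -759/89, 0]
R4 ← R4 − (8/7)·R3: [0, 0, 0, 0]
R5 ← R5 + (11/7)·R3: [0, 0, 0, 0]
Echelon form has 3 nonzero rows, so rank(M) = 3.
The column space has dimension equal to the rank: 3.

3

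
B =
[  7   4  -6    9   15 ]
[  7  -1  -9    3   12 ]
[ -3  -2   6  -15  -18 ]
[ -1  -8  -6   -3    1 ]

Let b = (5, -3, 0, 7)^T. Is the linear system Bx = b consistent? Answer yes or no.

no

Row reduce the augmented matrix [B | b].
R2 ← R2 − R1: [0, -5, -3, -6, -3, -8]
R3 ← R3 + (3/7)·R1: [0, -2/7, 24/7, -78/7, -81/7, 15/7]
R4 ← R4 + (1/7)·R1: [0, -52/7, -48/7, -12/7, 22/7, 54/7]
R3 ← R3 − (2/35)·R2: [0, 0, 18/5, -54/5, -57/5, 13/5]
R4 ← R4 − (52/35)·R2: [0, 0, -12/5, 36/5, 38/5, 98/5]
R4 ← R4 + (2/3)·R3: [0, 0, 0, 0, 0, 64/3]
The echelon form has 4 nonzero rows; the last pivot sits in the augmented column, so rank(B) = 3 but rank([B|b]) = 4.
Since the ranks differ, the system is inconsistent.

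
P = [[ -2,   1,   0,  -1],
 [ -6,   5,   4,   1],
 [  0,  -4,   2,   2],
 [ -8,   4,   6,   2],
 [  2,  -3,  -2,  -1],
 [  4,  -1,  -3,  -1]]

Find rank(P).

Row reduce to echelon form.
R2 ← R2 − (3)·R1: [0, 2, 4, 4]
R4 ← R4 − (4)·R1: [0, 0, 6, 6]
R5 ← R5 + R1: [0, -2, -2, -2]
R6 ← R6 + (2)·R1: [0, 1, -3, -3]
R3 ← R3 + (2)·R2: [0, 0, 10, 10]
R5 ← R5 + R2: [0, 0, 2, 2]
R6 ← R6 − (1/2)·R2: [0, 0, -5, -5]
R4 ← R4 − (3/5)·R3: [0, 0, 0, 0]
R5 ← R5 − (1/5)·R3: [0, 0, 0, 0]
R6 ← R6 + (1/2)·R3: [0, 0, 0, 0]
Echelon form has 3 nonzero rows, so rank(P) = 3.

3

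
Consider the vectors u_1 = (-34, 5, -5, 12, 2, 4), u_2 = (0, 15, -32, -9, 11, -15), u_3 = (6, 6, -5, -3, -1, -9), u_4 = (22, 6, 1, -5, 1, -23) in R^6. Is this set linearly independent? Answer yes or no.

Form the matrix with these vectors as rows and row reduce.
R3 ← R3 + (3/17)·R1: [0, 117/17, -100/17, -15/17, -11/17, -141/17]
R4 ← R4 + (11/17)·R1: [0, 157/17, -38/17, 47/17, 39/17, -347/17]
R3 ← R3 − (39/85)·R2: [0, 0, 44/5, 276/85, -484/85, -24/17]
R4 ← R4 − (157/255)·R2: [0, 0, 262/15, 706/85, -1142/255, -190/17]
R4 ← R4 − (131/66)·R3: [0, 0, 0, 348/187, 116/17, -1566/187]
4 nonzero rows, so the 4 vectors span a space of dimension 4.
Since 4 = 4, the vectors are linearly independent.

yes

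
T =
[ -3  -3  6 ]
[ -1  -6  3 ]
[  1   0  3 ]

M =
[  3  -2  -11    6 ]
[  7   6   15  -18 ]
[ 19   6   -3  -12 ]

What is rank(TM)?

First compute TM:
[[ 84,  24, -30, -36],
 [ 12, -16, -88,  66],
 [ 60,  16, -20, -30]]
Now row reduce the product.
R2 ← R2 − (1/7)·R1: [0, -136/7, -586/7, 498/7]
R3 ← R3 − (5/7)·R1: [0, -8/7, 10/7, -30/7]
R3 ← R3 − (1/17)·R2: [0, 0, 108/17, -144/17]
3 nonzero rows, so rank(TM) = 3.

3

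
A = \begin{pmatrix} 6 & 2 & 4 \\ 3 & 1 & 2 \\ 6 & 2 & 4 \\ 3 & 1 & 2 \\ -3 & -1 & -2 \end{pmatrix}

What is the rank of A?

Row reduce to echelon form.
R2 ← R2 − (1/2)·R1: [0, 0, 0]
R3 ← R3 − R1: [0, 0, 0]
R4 ← R4 − (1/2)·R1: [0, 0, 0]
R5 ← R5 + (1/2)·R1: [0, 0, 0]
Echelon form has 1 nonzero row, so rank(A) = 1.

1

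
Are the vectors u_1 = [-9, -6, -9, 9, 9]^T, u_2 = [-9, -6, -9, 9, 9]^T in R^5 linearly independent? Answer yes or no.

Form the matrix with these vectors as rows and row reduce.
R2 ← R2 − R1: [0, 0, 0, 0, 0]
1 nonzero row, so the 2 vectors span a space of dimension 1.
Since 1 < 2, the vectors are linearly dependent.

no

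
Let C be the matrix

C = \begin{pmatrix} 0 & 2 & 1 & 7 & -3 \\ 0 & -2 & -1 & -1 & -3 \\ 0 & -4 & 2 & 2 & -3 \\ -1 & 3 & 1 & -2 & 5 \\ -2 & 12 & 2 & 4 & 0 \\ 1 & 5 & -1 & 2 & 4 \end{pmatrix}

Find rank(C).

Row reduce to echelon form.
Swap R1 ↔ R4
R5 ← R5 − (2)·R1: [0, 6, 0, 8, -10]
R6 ← R6 + R1: [0, 8, 0, 0, 9]
R3 ← R3 − (2)·R2: [0, 0, 4, 4, 3]
R4 ← R4 + R2: [0, 0, 0, 6, -6]
R5 ← R5 + (3)·R2: [0, 0, -3, 5, -19]
R6 ← R6 + (4)·R2: [0, 0, -4, -4, -3]
R5 ← R5 + (3/4)·R3: [0, 0, 0, 8, -67/4]
R6 ← R6 + R3: [0, 0, 0, 0, 0]
R5 ← R5 − (4/3)·R4: [0, 0, 0, 0, -35/4]
Echelon form has 5 nonzero rows, so rank(C) = 5.

5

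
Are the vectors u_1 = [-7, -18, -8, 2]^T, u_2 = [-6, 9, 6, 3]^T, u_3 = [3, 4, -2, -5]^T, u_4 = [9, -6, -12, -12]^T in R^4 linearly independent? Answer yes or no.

Form the matrix with these vectors as rows and row reduce.
R2 ← R2 − (6/7)·R1: [0, 171/7, 90/7, 9/7]
R3 ← R3 + (3/7)·R1: [0, -26/7, -38/7, -29/7]
R4 ← R4 + (9/7)·R1: [0, -204/7, -156/7, -66/7]
R3 ← R3 + (26/171)·R2: [0, 0, -66/19, -75/19]
R4 ← R4 + (68/57)·R2: [0, 0, -132/19, -150/19]
R4 ← R4 − (2)·R3: [0, 0, 0, 0]
3 nonzero rows, so the 4 vectors span a space of dimension 3.
Since 3 < 4, the vectors are linearly dependent.

no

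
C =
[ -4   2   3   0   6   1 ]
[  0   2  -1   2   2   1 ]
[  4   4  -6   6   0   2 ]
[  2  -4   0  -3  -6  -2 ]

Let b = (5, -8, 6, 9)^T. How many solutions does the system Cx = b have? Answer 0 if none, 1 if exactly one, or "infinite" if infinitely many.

Row reduce the augmented matrix [C | b].
R3 ← R3 + R1: [0, 6, -3, 6, 6, 3, 11]
R4 ← R4 + (1/2)·R1: [0, -3, 3/2, -3, -3, -3/2, 23/2]
R3 ← R3 − (3)·R2: [0, 0, 0, 0, 0, 0, 35]
R4 ← R4 + (3/2)·R2: [0, 0, 0, 0, 0, 0, -1/2]
R4 ← R4 + (1/70)·R3: [0, 0, 0, 0, 0, 0, 0]
The echelon form has 3 nonzero rows; the last pivot sits in the augmented column, so rank(C) = 2 but rank([C|b]) = 3.
Since the ranks differ, the system is inconsistent.
It has no solutions.

0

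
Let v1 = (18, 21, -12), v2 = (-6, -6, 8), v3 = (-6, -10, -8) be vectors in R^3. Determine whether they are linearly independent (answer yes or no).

no

Form the matrix with these vectors as rows and row reduce.
R2 ← R2 + (1/3)·R1: [0, 1, 4]
R3 ← R3 + (1/3)·R1: [0, -3, -12]
R3 ← R3 + (3)·R2: [0, 0, 0]
2 nonzero rows, so the 3 vectors span a space of dimension 2.
Since 2 < 3, the vectors are linearly dependent.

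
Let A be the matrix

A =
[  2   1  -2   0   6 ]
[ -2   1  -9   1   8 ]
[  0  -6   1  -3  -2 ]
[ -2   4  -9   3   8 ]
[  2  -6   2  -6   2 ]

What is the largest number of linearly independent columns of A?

Row reduce to echelon form.
R2 ← R2 + R1: [0, 2, -11, 1, 14]
R4 ← R4 + R1: [0, 5, -11, 3, 14]
R5 ← R5 − R1: [0, -7, 4, -6, -4]
R3 ← R3 + (3)·R2: [0, 0, -32, 0, 40]
R4 ← R4 − (5/2)·R2: [0, 0, 33/2, 1/2, -21]
R5 ← R5 + (7/2)·R2: [0, 0, -69/2, -5/2, 45]
R4 ← R4 + (33/64)·R3: [0, 0, 0, 1/2, -3/8]
R5 ← R5 − (69/64)·R3: [0, 0, 0, -5/2, 15/8]
R5 ← R5 + (5)·R4: [0, 0, 0, 0, 0]
Echelon form has 4 nonzero rows, so rank(A) = 4.
The rank gives the maximum number of linearly independent columns: 4.

4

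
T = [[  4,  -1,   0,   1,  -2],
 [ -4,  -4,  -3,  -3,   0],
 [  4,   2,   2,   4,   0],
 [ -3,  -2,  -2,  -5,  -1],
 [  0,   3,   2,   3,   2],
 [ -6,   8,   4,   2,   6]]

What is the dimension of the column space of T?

3

Row reduce to echelon form.
R2 ← R2 + R1: [0, -5, -3, -2, -2]
R3 ← R3 − R1: [0, 3, 2, 3, 2]
R4 ← R4 + (3/4)·R1: [0, -11/4, -2, -17/4, -5/2]
R6 ← R6 + (3/2)·R1: [0, 13/2, 4, 7/2, 3]
R3 ← R3 + (3/5)·R2: [0, 0, 1/5, 9/5, 4/5]
R4 ← R4 − (11/20)·R2: [0, 0, -7/20, -63/20, -7/5]
R5 ← R5 + (3/5)·R2: [0, 0, 1/5, 9/5, 4/5]
R6 ← R6 + (13/10)·R2: [0, 0, 1/10, 9/10, 2/5]
R4 ← R4 + (7/4)·R3: [0, 0, 0, 0, 0]
R5 ← R5 − R3: [0, 0, 0, 0, 0]
R6 ← R6 − (1/2)·R3: [0, 0, 0, 0, 0]
Echelon form has 3 nonzero rows, so rank(T) = 3.
The column space has dimension equal to the rank: 3.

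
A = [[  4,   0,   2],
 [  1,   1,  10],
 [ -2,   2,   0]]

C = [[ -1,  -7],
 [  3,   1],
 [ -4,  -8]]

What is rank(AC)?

First compute AC:
[[-12, -44],
 [-38, -86],
 [  8,  16]]
Now row reduce the product.
R2 ← R2 − (19/6)·R1: [0, 160/3]
R3 ← R3 + (2/3)·R1: [0, -40/3]
R3 ← R3 + (1/4)·R2: [0, 0]
2 nonzero rows, so rank(AC) = 2.

2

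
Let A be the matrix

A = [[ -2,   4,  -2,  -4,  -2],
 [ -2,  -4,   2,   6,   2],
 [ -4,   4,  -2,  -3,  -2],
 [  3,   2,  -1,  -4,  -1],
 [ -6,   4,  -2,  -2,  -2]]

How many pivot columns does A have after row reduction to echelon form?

2

Row reduce to echelon form.
R2 ← R2 − R1: [0, -8, 4, 10, 4]
R3 ← R3 − (2)·R1: [0, -4, 2, 5, 2]
R4 ← R4 + (3/2)·R1: [0, 8, -4, -10, -4]
R5 ← R5 − (3)·R1: [0, -8, 4, 10, 4]
R3 ← R3 − (1/2)·R2: [0, 0, 0, 0, 0]
R4 ← R4 + R2: [0, 0, 0, 0, 0]
R5 ← R5 − R2: [0, 0, 0, 0, 0]
Echelon form has 2 nonzero rows, so rank(A) = 2.
Each nonzero row contributes one pivot column: 2 pivot columns.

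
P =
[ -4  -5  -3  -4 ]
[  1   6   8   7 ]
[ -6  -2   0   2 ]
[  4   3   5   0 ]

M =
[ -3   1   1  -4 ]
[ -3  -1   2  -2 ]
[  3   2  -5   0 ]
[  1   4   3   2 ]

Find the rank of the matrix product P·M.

4

First compute PM:
[[ 14, -21, -11,  18],
 [ 10,  39,  -6,  -2],
 [ 26,   4,  -4,  32],
 [ -6,  11, -15, -22]]
Now row reduce the product.
R2 ← R2 − (5/7)·R1: [0, 54, 13/7, -104/7]
R3 ← R3 − (13/7)·R1: [0, 43, 115/7, -10/7]
R4 ← R4 + (3/7)·R1: [0, 2, -138/7, -100/7]
R3 ← R3 − (43/54)·R2: [0, 0, 5651/378, 1966/189]
R4 ← R4 − (1/27)·R2: [0, 0, -3739/189, -2596/189]
R4 ← R4 + (7478/5651)·R3: [0, 0, 0, 168/5651]
4 nonzero rows, so rank(PM) = 4.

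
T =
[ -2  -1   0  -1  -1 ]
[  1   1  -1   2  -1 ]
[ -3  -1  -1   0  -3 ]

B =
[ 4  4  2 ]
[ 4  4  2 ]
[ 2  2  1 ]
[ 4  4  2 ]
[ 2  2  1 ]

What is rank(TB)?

1

First compute TB:
[[-18, -18,  -9],
 [ 12,  12,   6],
 [-24, -24, -12]]
Now row reduce the product.
R2 ← R2 + (2/3)·R1: [0, 0, 0]
R3 ← R3 − (4/3)·R1: [0, 0, 0]
1 nonzero row, so rank(TB) = 1.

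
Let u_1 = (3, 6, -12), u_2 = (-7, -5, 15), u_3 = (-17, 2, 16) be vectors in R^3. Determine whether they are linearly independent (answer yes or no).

no

Form the matrix with these vectors as rows and row reduce.
R2 ← R2 + (7/3)·R1: [0, 9, -13]
R3 ← R3 + (17/3)·R1: [0, 36, -52]
R3 ← R3 − (4)·R2: [0, 0, 0]
2 nonzero rows, so the 3 vectors span a space of dimension 2.
Since 2 < 3, the vectors are linearly dependent.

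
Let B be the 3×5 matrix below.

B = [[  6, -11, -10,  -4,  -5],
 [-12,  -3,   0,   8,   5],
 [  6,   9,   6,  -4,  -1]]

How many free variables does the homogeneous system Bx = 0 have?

Row reduce to echelon form.
R2 ← R2 + (2)·R1: [0, -25, -20, 0, -5]
R3 ← R3 − R1: [0, 20, 16, 0, 4]
R3 ← R3 + (4/5)·R2: [0, 0, 0, 0, 0]
2 nonzero rows, so rank(B) = 2.
B has 5 columns; by rank–nullity, nullity = 5 − 2 = 3.

3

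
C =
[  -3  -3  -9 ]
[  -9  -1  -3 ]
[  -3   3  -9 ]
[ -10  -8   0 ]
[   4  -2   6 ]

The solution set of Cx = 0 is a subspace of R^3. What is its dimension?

Row reduce to echelon form.
R2 ← R2 − (3)·R1: [0, 8, 24]
R3 ← R3 − R1: [0, 6, 0]
R4 ← R4 − (10/3)·R1: [0, 2, 30]
R5 ← R5 + (4/3)·R1: [0, -6, -6]
R3 ← R3 − (3/4)·R2: [0, 0, -18]
R4 ← R4 − (1/4)·R2: [0, 0, 24]
R5 ← R5 + (3/4)·R2: [0, 0, 12]
R4 ← R4 + (4/3)·R3: [0, 0, 0]
R5 ← R5 + (2/3)·R3: [0, 0, 0]
3 nonzero rows, so rank(C) = 3.
C has 3 columns; by rank–nullity, nullity = 3 − 3 = 0.

0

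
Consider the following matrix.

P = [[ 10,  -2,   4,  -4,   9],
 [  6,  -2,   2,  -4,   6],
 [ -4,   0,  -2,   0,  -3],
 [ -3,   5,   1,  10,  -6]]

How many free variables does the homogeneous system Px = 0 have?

3

Row reduce to echelon form.
R2 ← R2 − (3/5)·R1: [0, -4/5, -2/5, -8/5, 3/5]
R3 ← R3 + (2/5)·R1: [0, -4/5, -2/5, -8/5, 3/5]
R4 ← R4 + (3/10)·R1: [0, 22/5, 11/5, 44/5, -33/10]
R3 ← R3 − R2: [0, 0, 0, 0, 0]
R4 ← R4 + (11/2)·R2: [0, 0, 0, 0, 0]
2 nonzero rows, so rank(P) = 2.
P has 5 columns; by rank–nullity, nullity = 5 − 2 = 3.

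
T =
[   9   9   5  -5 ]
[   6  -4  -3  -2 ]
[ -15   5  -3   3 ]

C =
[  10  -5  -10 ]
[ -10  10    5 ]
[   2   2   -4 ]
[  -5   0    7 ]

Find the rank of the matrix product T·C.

3

First compute TC:
[[ 35,  55, -100],
 [104, -76, -82],
 [-221, 119, 208]]
Now row reduce the product.
R2 ← R2 − (104/35)·R1: [0, -1676/7, 1506/7]
R3 ← R3 + (221/35)·R1: [0, 3264/7, -2964/7]
R3 ← R3 + (816/419)·R2: [0, 0, -1860/419]
3 nonzero rows, so rank(TC) = 3.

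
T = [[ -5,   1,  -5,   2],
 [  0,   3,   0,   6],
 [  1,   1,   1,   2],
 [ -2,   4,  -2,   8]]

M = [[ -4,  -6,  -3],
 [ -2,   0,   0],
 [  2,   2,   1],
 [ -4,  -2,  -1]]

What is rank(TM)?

2

First compute TM:
[[  0,  16,   8],
 [-30, -12,  -6],
 [-12,  -8,  -4],
 [-36,  -8,  -4]]
Now row reduce the product.
Swap R1 ↔ R2
R3 ← R3 − (2/5)·R1: [0, -16/5, -8/5]
R4 ← R4 − (6/5)·R1: [0, 32/5, 16/5]
R3 ← R3 + (1/5)·R2: [0, 0, 0]
R4 ← R4 − (2/5)·R2: [0, 0, 0]
2 nonzero rows, so rank(TM) = 2.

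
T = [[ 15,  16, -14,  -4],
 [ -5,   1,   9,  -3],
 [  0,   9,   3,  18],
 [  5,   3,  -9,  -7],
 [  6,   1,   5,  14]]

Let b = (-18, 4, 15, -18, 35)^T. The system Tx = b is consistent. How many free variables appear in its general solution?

0

Row reduce the augmented matrix [T | b].
R2 ← R2 + (1/3)·R1: [0, 19/3, 13/3, -13/3, -2]
R4 ← R4 − (1/3)·R1: [0, -7/3, -13/3, -17/3, -12]
R5 ← R5 − (2/5)·R1: [0, -27/5, 53/5, 78/5, 211/5]
R3 ← R3 − (27/19)·R2: [0, 0, -60/19, 459/19, 339/19]
R4 ← R4 + (7/19)·R2: [0, 0, -52/19, -138/19, -242/19]
R5 ← R5 + (81/95)·R2: [0, 0, 1358/95, 1131/95, 3847/95]
R4 ← R4 − (13/15)·R3: [0, 0, 0, -141/5, -141/5]
R5 ← R5 + (679/150)·R3: [0, 0, 0, 6063/50, 6063/50]
R5 ← R5 + (43/10)·R4: [0, 0, 0, 0, 0]
The echelon form has 4 nonzero rows, and every pivot lies in the first 4 columns, so rank(T) = rank([T|b]) = 4.
The system is consistent.
Free variables = (unknowns) − (rank) = 4 − 4 = 0.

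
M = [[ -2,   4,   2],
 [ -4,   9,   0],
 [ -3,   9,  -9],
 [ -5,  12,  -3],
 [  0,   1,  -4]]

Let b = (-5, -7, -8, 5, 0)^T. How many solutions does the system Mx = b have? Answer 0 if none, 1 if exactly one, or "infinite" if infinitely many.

Row reduce the augmented matrix [M | b].
R2 ← R2 − (2)·R1: [0, 1, -4, 3]
R3 ← R3 − (3/2)·R1: [0, 3, -12, -1/2]
R4 ← R4 − (5/2)·R1: [0, 2, -8, 35/2]
R3 ← R3 − (3)·R2: [0, 0, 0, -19/2]
R4 ← R4 − (2)·R2: [0, 0, 0, 23/2]
R5 ← R5 − R2: [0, 0, 0, -3]
R4 ← R4 + (23/19)·R3: [0, 0, 0, 0]
R5 ← R5 − (6/19)·R3: [0, 0, 0, 0]
The echelon form has 3 nonzero rows; the last pivot sits in the augmented column, so rank(M) = 2 but rank([M|b]) = 3.
Since the ranks differ, the system is inconsistent.
It has no solutions.

0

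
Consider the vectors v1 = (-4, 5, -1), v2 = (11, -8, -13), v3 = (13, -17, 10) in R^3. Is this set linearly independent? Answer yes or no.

yes

Form the matrix with these vectors as rows and row reduce.
R2 ← R2 + (11/4)·R1: [0, 23/4, -63/4]
R3 ← R3 + (13/4)·R1: [0, -3/4, 27/4]
R3 ← R3 + (3/23)·R2: [0, 0, 108/23]
3 nonzero rows, so the 3 vectors span a space of dimension 3.
Since 3 = 3, the vectors are linearly independent.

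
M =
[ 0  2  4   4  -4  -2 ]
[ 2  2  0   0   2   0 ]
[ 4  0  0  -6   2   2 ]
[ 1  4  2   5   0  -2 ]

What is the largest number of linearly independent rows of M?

Row reduce to echelon form.
Swap R1 ↔ R2
R3 ← R3 − (2)·R1: [0, -4, 0, -6, -2, 2]
R4 ← R4 − (1/2)·R1: [0, 3, 2, 5, -1, -2]
R3 ← R3 + (2)·R2: [0, 0, 8, 2, -10, -2]
R4 ← R4 − (3/2)·R2: [0, 0, -4, -1, 5, 1]
R4 ← R4 + (1/2)·R3: [0, 0, 0, 0, 0, 0]
Echelon form has 3 nonzero rows, so rank(M) = 3.
The rank gives the maximum number of linearly independent rows: 3.

3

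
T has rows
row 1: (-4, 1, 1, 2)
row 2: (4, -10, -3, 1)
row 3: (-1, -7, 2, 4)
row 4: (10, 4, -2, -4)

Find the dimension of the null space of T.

0

Row reduce to echelon form.
R2 ← R2 + R1: [0, -9, -2, 3]
R3 ← R3 − (1/4)·R1: [0, -29/4, 7/4, 7/2]
R4 ← R4 + (5/2)·R1: [0, 13/2, 1/2, 1]
R3 ← R3 − (29/36)·R2: [0, 0, 121/36, 13/12]
R4 ← R4 + (13/18)·R2: [0, 0, -17/18, 19/6]
R4 ← R4 + (34/121)·R3: [0, 0, 0, 420/121]
4 nonzero rows, so rank(T) = 4.
T has 4 columns; by rank–nullity, nullity = 4 − 4 = 0.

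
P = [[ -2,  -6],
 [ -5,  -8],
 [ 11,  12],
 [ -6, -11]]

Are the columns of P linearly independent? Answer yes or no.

Row reduce P to echelon form.
R2 ← R2 − (5/2)·R1: [0, 7]
R3 ← R3 + (11/2)·R1: [0, -21]
R4 ← R4 − (3)·R1: [0, 7]
R3 ← R3 + (3)·R2: [0, 0]
R4 ← R4 − R2: [0, 0]
2 pivots among 2 columns.
Every column is a pivot column, so the columns are linearly independent.

yes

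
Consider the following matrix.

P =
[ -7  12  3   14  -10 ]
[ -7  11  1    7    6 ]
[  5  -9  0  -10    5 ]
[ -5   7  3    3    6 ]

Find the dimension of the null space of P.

Row reduce to echelon form.
R2 ← R2 − R1: [0, -1, -2, -7, 16]
R3 ← R3 + (5/7)·R1: [0, -3/7, 15/7, 0, -15/7]
R4 ← R4 − (5/7)·R1: [0, -11/7, 6/7, -7, 92/7]
R3 ← R3 − (3/7)·R2: [0, 0, 3, 3, -9]
R4 ← R4 − (11/7)·R2: [0, 0, 4, 4, -12]
R4 ← R4 − (4/3)·R3: [0, 0, 0, 0, 0]
3 nonzero rows, so rank(P) = 3.
P has 5 columns; by rank–nullity, nullity = 5 − 3 = 2.

2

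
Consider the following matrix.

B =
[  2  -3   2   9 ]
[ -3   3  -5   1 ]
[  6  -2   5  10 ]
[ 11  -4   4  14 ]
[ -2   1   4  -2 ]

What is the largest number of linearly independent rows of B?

4

Row reduce to echelon form.
R2 ← R2 + (3/2)·R1: [0, -3/2, -2, 29/2]
R3 ← R3 − (3)·R1: [0, 7, -1, -17]
R4 ← R4 − (11/2)·R1: [0, 25/2, -7, -71/2]
R5 ← R5 + R1: [0, -2, 6, 7]
R3 ← R3 + (14/3)·R2: [0, 0, -31/3, 152/3]
R4 ← R4 + (25/3)·R2: [0, 0, -71/3, 256/3]
R5 ← R5 − (4/3)·R2: [0, 0, 26/3, -37/3]
R4 ← R4 − (71/31)·R3: [0, 0, 0, -952/31]
R5 ← R5 + (26/31)·R3: [0, 0, 0, 935/31]
R5 ← R5 + (55/56)·R4: [0, 0, 0, 0]
Echelon form has 4 nonzero rows, so rank(B) = 4.
The rank gives the maximum number of linearly independent rows: 4.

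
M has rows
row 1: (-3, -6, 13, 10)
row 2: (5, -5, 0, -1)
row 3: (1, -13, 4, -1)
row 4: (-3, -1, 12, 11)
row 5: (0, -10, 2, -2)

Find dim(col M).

3

Row reduce to echelon form.
R2 ← R2 + (5/3)·R1: [0, -15, 65/3, 47/3]
R3 ← R3 + (1/3)·R1: [0, -15, 25/3, 7/3]
R4 ← R4 − R1: [0, 5, -1, 1]
R3 ← R3 − R2: [0, 0, -40/3, -40/3]
R4 ← R4 + (1/3)·R2: [0, 0, 56/9, 56/9]
R5 ← R5 − (2/3)·R2: [0, 0, -112/9, -112/9]
R4 ← R4 + (7/15)·R3: [0, 0, 0, 0]
R5 ← R5 − (14/15)·R3: [0, 0, 0, 0]
Echelon form has 3 nonzero rows, so rank(M) = 3.
The column space has dimension equal to the rank: 3.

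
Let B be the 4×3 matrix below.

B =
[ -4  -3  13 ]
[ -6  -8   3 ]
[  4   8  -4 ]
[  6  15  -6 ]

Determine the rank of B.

3

Row reduce to echelon form.
R2 ← R2 − (3/2)·R1: [0, -7/2, -33/2]
R3 ← R3 + R1: [0, 5, 9]
R4 ← R4 + (3/2)·R1: [0, 21/2, 27/2]
R3 ← R3 + (10/7)·R2: [0, 0, -102/7]
R4 ← R4 + (3)·R2: [0, 0, -36]
R4 ← R4 − (42/17)·R3: [0, 0, 0]
Echelon form has 3 nonzero rows, so rank(B) = 3.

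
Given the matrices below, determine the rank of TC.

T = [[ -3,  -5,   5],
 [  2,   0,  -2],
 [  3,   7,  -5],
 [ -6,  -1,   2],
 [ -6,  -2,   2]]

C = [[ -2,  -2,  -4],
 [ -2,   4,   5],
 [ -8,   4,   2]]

First compute TC:
[[-24,   6,  -3],
 [ 12, -12, -12],
 [ 20,   2,  13],
 [ -2,  16,  23],
 [  0,  12,  18]]
Now row reduce the product.
R2 ← R2 + (1/2)·R1: [0, -9, -27/2]
R3 ← R3 + (5/6)·R1: [0, 7, 21/2]
R4 ← R4 − (1/12)·R1: [0, 31/2, 93/4]
R3 ← R3 + (7/9)·R2: [0, 0, 0]
R4 ← R4 + (31/18)·R2: [0, 0, 0]
R5 ← R5 + (4/3)·R2: [0, 0, 0]
2 nonzero rows, so rank(TC) = 2.

2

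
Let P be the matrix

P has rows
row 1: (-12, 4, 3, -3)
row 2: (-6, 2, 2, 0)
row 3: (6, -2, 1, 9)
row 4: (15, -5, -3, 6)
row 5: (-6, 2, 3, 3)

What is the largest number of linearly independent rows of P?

2

Row reduce to echelon form.
R2 ← R2 − (1/2)·R1: [0, 0, 1/2, 3/2]
R3 ← R3 + (1/2)·R1: [0, 0, 5/2, 15/2]
R4 ← R4 + (5/4)·R1: [0, 0, 3/4, 9/4]
R5 ← R5 − (1/2)·R1: [0, 0, 3/2, 9/2]
R3 ← R3 − (5)·R2: [0, 0, 0, 0]
R4 ← R4 − (3/2)·R2: [0, 0, 0, 0]
R5 ← R5 − (3)·R2: [0, 0, 0, 0]
Echelon form has 2 nonzero rows, so rank(P) = 2.
The rank gives the maximum number of linearly independent rows: 2.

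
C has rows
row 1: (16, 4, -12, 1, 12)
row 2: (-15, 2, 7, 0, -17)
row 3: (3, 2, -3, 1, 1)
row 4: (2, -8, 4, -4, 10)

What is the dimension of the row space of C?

Row reduce to echelon form.
R2 ← R2 + (15/16)·R1: [0, 23/4, -17/4, 15/16, -23/4]
R3 ← R3 − (3/16)·R1: [0, 5/4, -3/4, 13/16, -5/4]
R4 ← R4 − (1/8)·R1: [0, -17/2, 11/2, -33/8, 17/2]
R3 ← R3 − (5/23)·R2: [0, 0, 4/23, 14/23, 0]
R4 ← R4 + (34/23)·R2: [0, 0, -18/23, -63/23, 0]
R4 ← R4 + (9/2)·R3: [0, 0, 0, 0, 0]
Echelon form has 3 nonzero rows, so rank(C) = 3.
The row space has dimension equal to the rank: 3.

3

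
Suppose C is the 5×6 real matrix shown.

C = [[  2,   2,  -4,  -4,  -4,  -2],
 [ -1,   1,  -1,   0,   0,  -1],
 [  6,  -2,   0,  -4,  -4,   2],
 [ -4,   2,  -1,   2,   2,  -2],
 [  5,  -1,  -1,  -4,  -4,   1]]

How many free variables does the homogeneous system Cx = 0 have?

Row reduce to echelon form.
R2 ← R2 + (1/2)·R1: [0, 2, -3, -2, -2, -2]
R3 ← R3 − (3)·R1: [0, -8, 12, 8, 8, 8]
R4 ← R4 + (2)·R1: [0, 6, -9, -6, -6, -6]
R5 ← R5 − (5/2)·R1: [0, -6, 9, 6, 6, 6]
R3 ← R3 + (4)·R2: [0, 0, 0, 0, 0, 0]
R4 ← R4 − (3)·R2: [0, 0, 0, 0, 0, 0]
R5 ← R5 + (3)·R2: [0, 0, 0, 0, 0, 0]
2 nonzero rows, so rank(C) = 2.
C has 6 columns; by rank–nullity, nullity = 6 − 2 = 4.

4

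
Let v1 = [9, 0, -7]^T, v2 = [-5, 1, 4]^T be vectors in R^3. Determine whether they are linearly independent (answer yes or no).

yes

Form the matrix with these vectors as rows and row reduce.
R2 ← R2 + (5/9)·R1: [0, 1, 1/9]
2 nonzero rows, so the 2 vectors span a space of dimension 2.
Since 2 = 2, the vectors are linearly independent.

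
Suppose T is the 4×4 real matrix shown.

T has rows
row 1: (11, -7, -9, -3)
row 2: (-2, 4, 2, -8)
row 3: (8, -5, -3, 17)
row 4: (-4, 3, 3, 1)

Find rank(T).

Row reduce to echelon form.
R2 ← R2 + (2/11)·R1: [0, 30/11, 4/11, -94/11]
R3 ← R3 − (8/11)·R1: [0, 1/11, 39/11, 211/11]
R4 ← R4 + (4/11)·R1: [0, 5/11, -3/11, -1/11]
R3 ← R3 − (1/30)·R2: [0, 0, 53/15, 292/15]
R4 ← R4 − (1/6)·R2: [0, 0, -1/3, 4/3]
R4 ← R4 + (5/53)·R3: [0, 0, 0, 168/53]
Echelon form has 4 nonzero rows, so rank(T) = 4.

4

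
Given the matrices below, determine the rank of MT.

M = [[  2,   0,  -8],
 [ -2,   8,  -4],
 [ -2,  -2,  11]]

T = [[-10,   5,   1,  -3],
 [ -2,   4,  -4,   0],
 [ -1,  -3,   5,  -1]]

2

First compute MT:
[[-12,  34, -38,   2],
 [  8,  34, -54,  10],
 [ 13, -51,  61,  -5]]
Now row reduce the product.
R2 ← R2 + (2/3)·R1: [0, 170/3, -238/3, 34/3]
R3 ← R3 + (13/12)·R1: [0, -85/6, 119/6, -17/6]
R3 ← R3 + (1/4)·R2: [0, 0, 0, 0]
2 nonzero rows, so rank(MT) = 2.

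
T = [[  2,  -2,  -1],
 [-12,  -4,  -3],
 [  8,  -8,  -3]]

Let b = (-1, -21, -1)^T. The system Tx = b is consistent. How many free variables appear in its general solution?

Row reduce the augmented matrix [T | b].
R2 ← R2 + (6)·R1: [0, -16, -9, -27]
R3 ← R3 − (4)·R1: [0, 0, 1, 3]
The echelon form has 3 nonzero rows, and every pivot lies in the first 3 columns, so rank(T) = rank([T|b]) = 3.
The system is consistent.
Free variables = (unknowns) − (rank) = 3 − 3 = 0.

0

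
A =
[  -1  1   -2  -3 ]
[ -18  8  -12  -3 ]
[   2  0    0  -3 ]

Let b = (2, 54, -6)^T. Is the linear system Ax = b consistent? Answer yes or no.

yes

Row reduce the augmented matrix [A | b].
R2 ← R2 − (18)·R1: [0, -10, 24, 51, 18]
R3 ← R3 + (2)·R1: [0, 2, -4, -9, -2]
R3 ← R3 + (1/5)·R2: [0, 0, 4/5, 6/5, 8/5]
The echelon form has 3 nonzero rows, and every pivot lies in the first 4 columns, so rank(A) = rank([A|b]) = 3.
The system is consistent.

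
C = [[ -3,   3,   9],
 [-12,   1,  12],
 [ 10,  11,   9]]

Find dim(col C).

Row reduce to echelon form.
R2 ← R2 − (4)·R1: [0, -11, -24]
R3 ← R3 + (10/3)·R1: [0, 21, 39]
R3 ← R3 + (21/11)·R2: [0, 0, -75/11]
Echelon form has 3 nonzero rows, so rank(C) = 3.
The column space has dimension equal to the rank: 3.

3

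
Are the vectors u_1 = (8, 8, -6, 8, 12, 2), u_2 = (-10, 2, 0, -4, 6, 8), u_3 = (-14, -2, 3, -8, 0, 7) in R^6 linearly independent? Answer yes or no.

no

Form the matrix with these vectors as rows and row reduce.
R2 ← R2 + (5/4)·R1: [0, 12, -15/2, 6, 21, 21/2]
R3 ← R3 + (7/4)·R1: [0, 12, -15/2, 6, 21, 21/2]
R3 ← R3 − R2: [0, 0, 0, 0, 0, 0]
2 nonzero rows, so the 3 vectors span a space of dimension 2.
Since 2 < 3, the vectors are linearly dependent.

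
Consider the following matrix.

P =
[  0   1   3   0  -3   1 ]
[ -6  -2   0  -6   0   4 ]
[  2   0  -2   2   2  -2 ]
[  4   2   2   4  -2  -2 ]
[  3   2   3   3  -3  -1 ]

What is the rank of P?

Row reduce to echelon form.
Swap R1 ↔ R2
R3 ← R3 + (1/3)·R1: [0, -2/3, -2, 0, 2, -2/3]
R4 ← R4 + (2/3)·R1: [0, 2/3, 2, 0, -2, 2/3]
R5 ← R5 + (1/2)·R1: [0, 1, 3, 0, -3, 1]
R3 ← R3 + (2/3)·R2: [0, 0, 0, 0, 0, 0]
R4 ← R4 − (2/3)·R2: [0, 0, 0, 0, 0, 0]
R5 ← R5 − R2: [0, 0, 0, 0, 0, 0]
Echelon form has 2 nonzero rows, so rank(P) = 2.

2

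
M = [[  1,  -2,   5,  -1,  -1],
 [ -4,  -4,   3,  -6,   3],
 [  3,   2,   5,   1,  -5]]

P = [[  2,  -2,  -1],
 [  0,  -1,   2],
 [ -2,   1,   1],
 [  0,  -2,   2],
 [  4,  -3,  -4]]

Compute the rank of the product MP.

3

First compute MP:
[[-12,  10,   2],
 [ -2,  18, -25],
 [-24,  10,  28]]
Now row reduce the product.
R2 ← R2 − (1/6)·R1: [0, 49/3, -76/3]
R3 ← R3 − (2)·R1: [0, -10, 24]
R3 ← R3 + (30/49)·R2: [0, 0, 416/49]
3 nonzero rows, so rank(MP) = 3.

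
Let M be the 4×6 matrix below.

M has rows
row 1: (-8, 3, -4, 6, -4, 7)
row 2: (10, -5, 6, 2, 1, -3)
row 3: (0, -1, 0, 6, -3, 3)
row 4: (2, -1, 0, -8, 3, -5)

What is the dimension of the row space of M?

4

Row reduce to echelon form.
R2 ← R2 + (5/4)·R1: [0, -5/4, 1, 19/2, -4, 23/4]
R4 ← R4 + (1/4)·R1: [0, -1/4, -1, -13/2, 2, -13/4]
R3 ← R3 − (4/5)·R2: [0, 0, -4/5, -8/5, 1/5, -8/5]
R4 ← R4 − (1/5)·R2: [0, 0, -6/5, -42/5, 14/5, -22/5]
R4 ← R4 − (3/2)·R3: [0, 0, 0, -6, 5/2, -2]
Echelon form has 4 nonzero rows, so rank(M) = 4.
The row space has dimension equal to the rank: 4.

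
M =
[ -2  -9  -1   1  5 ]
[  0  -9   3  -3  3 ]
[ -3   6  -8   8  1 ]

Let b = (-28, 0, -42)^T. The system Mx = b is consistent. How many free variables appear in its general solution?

Row reduce the augmented matrix [M | b].
R3 ← R3 − (3/2)·R1: [0, 39/2, -13/2, 13/2, -13/2, 0]
R3 ← R3 + (13/6)·R2: [0, 0, 0, 0, 0, 0]
The echelon form has 2 nonzero rows, and every pivot lies in the first 5 columns, so rank(M) = rank([M|b]) = 2.
The system is consistent.
Free variables = (unknowns) − (rank) = 5 − 2 = 3.

3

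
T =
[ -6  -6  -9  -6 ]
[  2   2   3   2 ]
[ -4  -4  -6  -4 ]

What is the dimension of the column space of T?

Row reduce to echelon form.
R2 ← R2 + (1/3)·R1: [0, 0, 0, 0]
R3 ← R3 − (2/3)·R1: [0, 0, 0, 0]
Echelon form has 1 nonzero row, so rank(T) = 1.
The column space has dimension equal to the rank: 1.

1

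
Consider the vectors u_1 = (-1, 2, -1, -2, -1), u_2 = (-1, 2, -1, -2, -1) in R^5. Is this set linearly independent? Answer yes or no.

no

Form the matrix with these vectors as rows and row reduce.
R2 ← R2 − R1: [0, 0, 0, 0, 0]
1 nonzero row, so the 2 vectors span a space of dimension 1.
Since 1 < 2, the vectors are linearly dependent.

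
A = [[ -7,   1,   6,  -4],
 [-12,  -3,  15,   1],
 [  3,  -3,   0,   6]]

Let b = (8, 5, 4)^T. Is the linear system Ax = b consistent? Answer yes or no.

no

Row reduce the augmented matrix [A | b].
R2 ← R2 − (12/7)·R1: [0, -33/7, 33/7, 55/7, -61/7]
R3 ← R3 + (3/7)·R1: [0, -18/7, 18/7, 30/7, 52/7]
R3 ← R3 − (6/11)·R2: [0, 0, 0, 0, 134/11]
The echelon form has 3 nonzero rows; the last pivot sits in the augmented column, so rank(A) = 2 but rank([A|b]) = 3.
Since the ranks differ, the system is inconsistent.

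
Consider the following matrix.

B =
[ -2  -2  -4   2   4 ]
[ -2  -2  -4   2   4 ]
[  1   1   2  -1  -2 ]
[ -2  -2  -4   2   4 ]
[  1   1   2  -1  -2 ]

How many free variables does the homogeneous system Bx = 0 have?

Row reduce to echelon form.
R2 ← R2 − R1: [0, 0, 0, 0, 0]
R3 ← R3 + (1/2)·R1: [0, 0, 0, 0, 0]
R4 ← R4 − R1: [0, 0, 0, 0, 0]
R5 ← R5 + (1/2)·R1: [0, 0, 0, 0, 0]
1 nonzero row, so rank(B) = 1.
B has 5 columns; by rank–nullity, nullity = 5 − 1 = 4.

4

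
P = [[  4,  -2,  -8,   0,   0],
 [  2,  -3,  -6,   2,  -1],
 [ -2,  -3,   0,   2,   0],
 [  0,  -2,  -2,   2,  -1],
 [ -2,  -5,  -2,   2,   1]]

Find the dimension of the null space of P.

Row reduce to echelon form.
R2 ← R2 − (1/2)·R1: [0, -2, -2, 2, -1]
R3 ← R3 + (1/2)·R1: [0, -4, -4, 2, 0]
R5 ← R5 + (1/2)·R1: [0, -6, -6, 2, 1]
R3 ← R3 − (2)·R2: [0, 0, 0, -2, 2]
R4 ← R4 − R2: [0, 0, 0, 0, 0]
R5 ← R5 − (3)·R2: [0, 0, 0, -4, 4]
R5 ← R5 − (2)·R3: [0, 0, 0, 0, 0]
3 nonzero rows, so rank(P) = 3.
P has 5 columns; by rank–nullity, nullity = 5 − 3 = 2.

2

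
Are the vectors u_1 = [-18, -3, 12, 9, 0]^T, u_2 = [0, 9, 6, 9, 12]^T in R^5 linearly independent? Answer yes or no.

Form the matrix with these vectors as rows and row reduce.
2 nonzero rows, so the 2 vectors span a space of dimension 2.
Since 2 = 2, the vectors are linearly independent.

yes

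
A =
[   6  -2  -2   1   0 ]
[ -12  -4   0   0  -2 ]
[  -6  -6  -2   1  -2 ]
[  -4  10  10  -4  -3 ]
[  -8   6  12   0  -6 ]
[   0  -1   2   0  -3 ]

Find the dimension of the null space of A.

Row reduce to echelon form.
R2 ← R2 + (2)·R1: [0, -8, -4, 2, -2]
R3 ← R3 + R1: [0, -8, -4, 2, -2]
R4 ← R4 + (2/3)·R1: [0, 26/3, 26/3, -10/3, -3]
R5 ← R5 + (4/3)·R1: [0, 10/3, 28/3, 4/3, -6]
R3 ← R3 − R2: [0, 0, 0, 0, 0]
R4 ← R4 + (13/12)·R2: [0, 0, 13/3, -7/6, -31/6]
R5 ← R5 + (5/12)·R2: [0, 0, 23/3, 13/6, -41/6]
R6 ← R6 − (1/8)·R2: [0, 0, 5/2, -1/4, -11/4]
Swap R3 ↔ R4
R5 ← R5 − (23/13)·R3: [0, 0, 0, 55/13, 30/13]
R6 ← R6 − (15/26)·R3: [0, 0, 0, 11/26, 3/13]
Swap R4 ↔ R5
R6 ← R6 − (1/10)·R4: [0, 0, 0, 0, 0]
4 nonzero rows, so rank(A) = 4.
A has 5 columns; by rank–nullity, nullity = 5 − 4 = 1.

1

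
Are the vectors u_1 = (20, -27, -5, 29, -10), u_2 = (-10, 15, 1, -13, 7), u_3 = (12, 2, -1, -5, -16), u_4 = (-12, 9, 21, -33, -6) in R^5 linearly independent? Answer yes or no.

yes

Form the matrix with these vectors as rows and row reduce.
R2 ← R2 + (1/2)·R1: [0, 3/2, -3/2, 3/2, 2]
R3 ← R3 − (3/5)·R1: [0, 91/5, 2, -112/5, -10]
R4 ← R4 + (3/5)·R1: [0, -36/5, 18, -78/5, -12]
R3 ← R3 − (182/15)·R2: [0, 0, 101/5, -203/5, -514/15]
R4 ← R4 + (24/5)·R2: [0, 0, 54/5, -42/5, -12/5]
R4 ← R4 − (54/101)·R3: [0, 0, 0, 1344/101, 1608/101]
4 nonzero rows, so the 4 vectors span a space of dimension 4.
Since 4 = 4, the vectors are linearly independent.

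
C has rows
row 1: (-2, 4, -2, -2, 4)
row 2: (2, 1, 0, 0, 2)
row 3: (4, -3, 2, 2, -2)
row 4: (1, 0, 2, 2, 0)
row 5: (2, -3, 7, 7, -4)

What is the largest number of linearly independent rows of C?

Row reduce to echelon form.
R2 ← R2 + R1: [0, 5, -2, -2, 6]
R3 ← R3 + (2)·R1: [0, 5, -2, -2, 6]
R4 ← R4 + (1/2)·R1: [0, 2, 1, 1, 2]
R5 ← R5 + R1: [0, 1, 5, 5, 0]
R3 ← R3 − R2: [0, 0, 0, 0, 0]
R4 ← R4 − (2/5)·R2: [0, 0, 9/5, 9/5, -2/5]
R5 ← R5 − (1/5)·R2: [0, 0, 27/5, 27/5, -6/5]
Swap R3 ↔ R4
R5 ← R5 − (3)·R3: [0, 0, 0, 0, 0]
Echelon form has 3 nonzero rows, so rank(C) = 3.
The rank gives the maximum number of linearly independent rows: 3.

3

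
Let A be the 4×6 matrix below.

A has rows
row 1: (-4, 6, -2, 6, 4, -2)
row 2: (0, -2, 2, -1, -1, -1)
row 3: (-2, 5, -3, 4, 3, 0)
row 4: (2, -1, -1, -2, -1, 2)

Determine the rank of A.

Row reduce to echelon form.
R3 ← R3 − (1/2)·R1: [0, 2, -2, 1, 1, 1]
R4 ← R4 + (1/2)·R1: [0, 2, -2, 1, 1, 1]
R3 ← R3 + R2: [0, 0, 0, 0, 0, 0]
R4 ← R4 + R2: [0, 0, 0, 0, 0, 0]
Echelon form has 2 nonzero rows, so rank(A) = 2.

2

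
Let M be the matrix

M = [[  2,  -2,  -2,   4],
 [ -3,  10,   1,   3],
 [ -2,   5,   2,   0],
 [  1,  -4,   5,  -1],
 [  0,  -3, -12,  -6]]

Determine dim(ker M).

Row reduce to echelon form.
R2 ← R2 + (3/2)·R1: [0, 7, -2, 9]
R3 ← R3 + R1: [0, 3, 0, 4]
R4 ← R4 − (1/2)·R1: [0, -3, 6, -3]
R3 ← R3 − (3/7)·R2: [0, 0, 6/7, 1/7]
R4 ← R4 + (3/7)·R2: [0, 0, 36/7, 6/7]
R5 ← R5 + (3/7)·R2: [0, 0, -90/7, -15/7]
R4 ← R4 − (6)·R3: [0, 0, 0, 0]
R5 ← R5 + (15)·R3: [0, 0, 0, 0]
3 nonzero rows, so rank(M) = 3.
M has 4 columns; by rank–nullity, nullity = 4 − 3 = 1.

1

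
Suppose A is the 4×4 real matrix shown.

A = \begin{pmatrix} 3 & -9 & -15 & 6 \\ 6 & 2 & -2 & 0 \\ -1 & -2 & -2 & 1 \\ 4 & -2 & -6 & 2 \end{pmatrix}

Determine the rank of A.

Row reduce to echelon form.
R2 ← R2 − (2)·R1: [0, 20, 28, -12]
R3 ← R3 + (1/3)·R1: [0, -5, -7, 3]
R4 ← R4 − (4/3)·R1: [0, 10, 14, -6]
R3 ← R3 + (1/4)·R2: [0, 0, 0, 0]
R4 ← R4 − (1/2)·R2: [0, 0, 0, 0]
Echelon form has 2 nonzero rows, so rank(A) = 2.

2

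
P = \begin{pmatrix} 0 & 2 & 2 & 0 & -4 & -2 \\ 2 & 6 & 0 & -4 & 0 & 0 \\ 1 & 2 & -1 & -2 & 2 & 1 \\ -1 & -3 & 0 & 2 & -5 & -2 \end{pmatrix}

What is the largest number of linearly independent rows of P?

Row reduce to echelon form.
Swap R1 ↔ R2
R3 ← R3 − (1/2)·R1: [0, -1, -1, 0, 2, 1]
R4 ← R4 + (1/2)·R1: [0, 0, 0, 0, -5, -2]
R3 ← R3 + (1/2)·R2: [0, 0, 0, 0, 0, 0]
Swap R3 ↔ R4
Echelon form has 3 nonzero rows, so rank(P) = 3.
The rank gives the maximum number of linearly independent rows: 3.

3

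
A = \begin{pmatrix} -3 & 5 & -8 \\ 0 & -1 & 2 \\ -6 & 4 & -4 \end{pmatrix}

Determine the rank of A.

Row reduce to echelon form.
R3 ← R3 − (2)·R1: [0, -6, 12]
R3 ← R3 − (6)·R2: [0, 0, 0]
Echelon form has 2 nonzero rows, so rank(A) = 2.

2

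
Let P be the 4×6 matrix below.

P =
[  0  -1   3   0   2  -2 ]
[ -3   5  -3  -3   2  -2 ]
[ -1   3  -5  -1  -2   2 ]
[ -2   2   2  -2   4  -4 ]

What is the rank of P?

Row reduce to echelon form.
Swap R1 ↔ R2
R3 ← R3 − (1/3)·R1: [0, 4/3, -4, 0, -8/3, 8/3]
R4 ← R4 − (2/3)·R1: [0, -4/3, 4, 0, 8/3, -8/3]
R3 ← R3 + (4/3)·R2: [0, 0, 0, 0, 0, 0]
R4 ← R4 − (4/3)·R2: [0, 0, 0, 0, 0, 0]
Echelon form has 2 nonzero rows, so rank(P) = 2.

2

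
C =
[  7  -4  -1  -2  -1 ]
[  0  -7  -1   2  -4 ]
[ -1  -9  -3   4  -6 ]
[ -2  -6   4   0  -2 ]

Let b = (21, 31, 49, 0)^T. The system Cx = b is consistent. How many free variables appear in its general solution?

Row reduce the augmented matrix [C | b].
R3 ← R3 + (1/7)·R1: [0, -67/7, -22/7, 26/7, -43/7, 52]
R4 ← R4 + (2/7)·R1: [0, -50/7, 26/7, -4/7, -16/7, 6]
R3 ← R3 − (67/49)·R2: [0, 0, -87/49, 48/49, -33/49, 471/49]
R4 ← R4 − (50/49)·R2: [0, 0, 232/49, -128/49, 88/49, -1256/49]
R4 ← R4 + (8/3)·R3: [0, 0, 0, 0, 0, 0]
The echelon form has 3 nonzero rows, and every pivot lies in the first 5 columns, so rank(C) = rank([C|b]) = 3.
The system is consistent.
Free variables = (unknowns) − (rank) = 5 − 3 = 2.

2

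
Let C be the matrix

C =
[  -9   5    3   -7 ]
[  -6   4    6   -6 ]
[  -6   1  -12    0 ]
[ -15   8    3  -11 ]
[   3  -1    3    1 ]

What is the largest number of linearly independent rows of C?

2

Row reduce to echelon form.
R2 ← R2 − (2/3)·R1: [0, 2/3, 4, -4/3]
R3 ← R3 − (2/3)·R1: [0, -7/3, -14, 14/3]
R4 ← R4 − (5/3)·R1: [0, -1/3, -2, 2/3]
R5 ← R5 + (1/3)·R1: [0, 2/3, 4, -4/3]
R3 ← R3 + (7/2)·R2: [0, 0, 0, 0]
R4 ← R4 + (1/2)·R2: [0, 0, 0, 0]
R5 ← R5 − R2: [0, 0, 0, 0]
Echelon form has 2 nonzero rows, so rank(C) = 2.
The rank gives the maximum number of linearly independent rows: 2.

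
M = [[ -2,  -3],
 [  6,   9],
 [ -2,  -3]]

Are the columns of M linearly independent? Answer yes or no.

no

Row reduce M to echelon form.
R2 ← R2 + (3)·R1: [0, 0]
R3 ← R3 − R1: [0, 0]
1 pivot among 2 columns.
Only 1 < 2 pivot columns, so the columns are linearly dependent.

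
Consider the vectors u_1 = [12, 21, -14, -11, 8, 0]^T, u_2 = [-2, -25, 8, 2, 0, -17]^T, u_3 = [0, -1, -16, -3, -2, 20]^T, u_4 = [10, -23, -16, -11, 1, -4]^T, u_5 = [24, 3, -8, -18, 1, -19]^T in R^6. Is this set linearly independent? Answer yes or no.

Form the matrix with these vectors as rows and row reduce.
R2 ← R2 + (1/6)·R1: [0, -43/2, 17/3, 1/6, 4/3, -17]
R4 ← R4 − (5/6)·R1: [0, -81/2, -13/3, -11/6, -17/3, -4]
R5 ← R5 − (2)·R1: [0, -39, 20, 4, -15, -19]
R3 ← R3 − (2/43)·R2: [0, 0, -2098/129, -388/129, -266/129, 894/43]
R4 ← R4 − (81/43)·R2: [0, 0, -1936/129, -277/129, -1055/129, 1205/43]
R5 ← R5 − (78/43)·R2: [0, 0, 418/43, 159/43, -749/43, 509/43]
R4 ← R4 − (968/1049)·R3: [0, 0, 0, 659/1049, -6583/1049, 9271/1049]
R5 ← R5 + (627/1049)·R3: [0, 0, 0, 1993/1049, -19565/1049, 25453/1049]
R5 ← R5 − (1993/659)·R4: [0, 0, 0, 0, 216/659, -1624/659]
5 nonzero rows, so the 5 vectors span a space of dimension 5.
Since 5 = 5, the vectors are linearly independent.

yes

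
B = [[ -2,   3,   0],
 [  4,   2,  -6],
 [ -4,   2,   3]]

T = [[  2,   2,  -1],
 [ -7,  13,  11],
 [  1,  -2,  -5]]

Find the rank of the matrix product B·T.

First compute BT:
[[-25,  35,  35],
 [-12,  46,  48],
 [-19,  12,  11]]
Now row reduce the product.
R2 ← R2 − (12/25)·R1: [0, 146/5, 156/5]
R3 ← R3 − (19/25)·R1: [0, -73/5, -78/5]
R3 ← R3 + (1/2)·R2: [0, 0, 0]
2 nonzero rows, so rank(BT) = 2.

2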